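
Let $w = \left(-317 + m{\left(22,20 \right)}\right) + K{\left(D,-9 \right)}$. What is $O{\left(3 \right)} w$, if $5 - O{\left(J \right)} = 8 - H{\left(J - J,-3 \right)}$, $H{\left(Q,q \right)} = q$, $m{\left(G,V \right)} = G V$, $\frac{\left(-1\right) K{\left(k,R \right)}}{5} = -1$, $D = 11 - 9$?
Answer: $-768$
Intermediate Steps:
$D = 2$
$K{\left(k,R \right)} = 5$ ($K{\left(k,R \right)} = \left(-5\right) \left(-1\right) = 5$)
$w = 128$ ($w = \left(-317 + 22 \cdot 20\right) + 5 = \left(-317 + 440\right) + 5 = 123 + 5 = 128$)
$O{\left(J \right)} = -6$ ($O{\left(J \right)} = 5 - \left(8 - -3\right) = 5 - \left(8 + 3\right) = 5 - 11 = -6$)
$O{\left(3 \right)} w = \left(-6\right) 128 = -768$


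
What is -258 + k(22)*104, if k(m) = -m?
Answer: -2546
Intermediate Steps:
-258 + k(22)*104 = -258 - 1*22*104 = -258 - 22*104 = -258 - 2288 = -2546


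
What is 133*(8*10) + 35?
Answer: 10675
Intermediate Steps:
133*(8*10) + 35 = 133*80 + 35 = 10640 + 35 = 10675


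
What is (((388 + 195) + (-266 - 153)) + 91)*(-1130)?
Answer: -288150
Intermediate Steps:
(((388 + 195) + (-266 - 153)) + 91)*(-1130) = ((583 - 419) + 91)*(-1130) = (164 + 91)*(-1130) = 255*(-1130) = -288150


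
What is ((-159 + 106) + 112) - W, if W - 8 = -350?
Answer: 401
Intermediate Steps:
W = -342 (W = 8 - 350 = -342)
((-159 + 106) + 112) - W = ((-159 + 106) + 112) - 1*(-342) = (-53 + 112) + 342 = 59 + 342 = 401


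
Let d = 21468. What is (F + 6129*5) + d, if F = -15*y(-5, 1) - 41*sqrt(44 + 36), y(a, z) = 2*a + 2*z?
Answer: 52233 - 164*sqrt(5) ≈ 51866.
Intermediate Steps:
F = 120 - 164*sqrt(5) (F = -15*(2*(-5) + 2*1) - 41*sqrt(44 + 36) = -15*(-10 + 2) - 164*sqrt(5) = -15*(-8) - 164*sqrt(5) = 120 - 164*sqrt(5) ≈ -246.72)
(F + 6129*5) + d = ((120 - 164*sqrt(5)) + 6129*5) + 21468 = ((120 - 164*sqrt(5)) + 30645) + 21468 = (30765 - 164*sqrt(5)) + 21468 = 52233 - 164*sqrt(5)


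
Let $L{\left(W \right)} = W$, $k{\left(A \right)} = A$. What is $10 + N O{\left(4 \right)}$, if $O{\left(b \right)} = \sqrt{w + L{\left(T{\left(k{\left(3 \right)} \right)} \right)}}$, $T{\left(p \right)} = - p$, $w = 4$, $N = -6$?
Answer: $4$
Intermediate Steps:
$O{\left(b \right)} = 1$ ($O{\left(b \right)} = \sqrt{4 - 3} = \sqrt{1} = 1$)
$10 + N O{\left(4 \right)} = 10 - 6 = 4$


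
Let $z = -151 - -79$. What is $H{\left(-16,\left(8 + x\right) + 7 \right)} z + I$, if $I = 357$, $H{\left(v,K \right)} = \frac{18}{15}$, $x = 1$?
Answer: $\frac{1353}{5} \approx 270.6$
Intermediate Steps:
$H{\left(v,K \right)} = \frac{6}{5}$ ($H{\left(v,K \right)} = 18 \cdot \frac{1}{15} = \frac{6}{5}$)
$z = -72$ ($z = -151 + 79 = -72$)
$H{\left(-16,\left(8 + x\right) + 7 \right)} z + I = \frac{6}{5} \left(-72\right) + 357 = - \frac{432}{5} + 357 = \frac{1353}{5}$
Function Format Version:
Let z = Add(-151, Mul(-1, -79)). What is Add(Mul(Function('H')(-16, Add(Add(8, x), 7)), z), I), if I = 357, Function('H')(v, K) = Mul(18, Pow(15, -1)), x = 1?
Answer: Rational(1353, 5) ≈ 270.60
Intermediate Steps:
Function('H')(v, K) = Rational(6, 5) (Function('H')(v, K) = Mul(18, Rational(1, 15)) = Rational(6, 5))
z = -72 (z = Add(-151, 79) = -72)
Add(Mul(Function('H')(-16, Add(Add(8, x), 7)), z), I) = Add(Mul(Rational(6, 5), -72), 357) = Add(Rational(-432, 5), 357) = Rational(1353, 5)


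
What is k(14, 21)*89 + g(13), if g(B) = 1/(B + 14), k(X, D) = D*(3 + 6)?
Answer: 454168/27 ≈ 16821.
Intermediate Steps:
k(X, D) = 9*D (k(X, D) = D*9 = 9*D)
g(B) = 1/(14 + B)
k(14, 21)*89 + g(13) = (9*21)*89 + 1/(14 + 13) = 189*89 + 1/27 = 16821 + 1/27 = 454168/27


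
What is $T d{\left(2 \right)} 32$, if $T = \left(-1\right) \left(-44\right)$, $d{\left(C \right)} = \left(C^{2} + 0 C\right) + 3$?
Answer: $9856$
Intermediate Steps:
$d{\left(C \right)} = 3 + C^{2}$ ($d{\left(C \right)} = \left(C^{2} + 0\right) + 3 = C^{2} + 3 = 3 + C^{2}$)
$T = 44$
$T d{\left(2 \right)} 32 = 44 \left(3 + 2^{2}\right) 32 = 44 \left(3 + 4\right) 32 = 44 \cdot 7 \cdot 32 = 308 \cdot 32 = 9856$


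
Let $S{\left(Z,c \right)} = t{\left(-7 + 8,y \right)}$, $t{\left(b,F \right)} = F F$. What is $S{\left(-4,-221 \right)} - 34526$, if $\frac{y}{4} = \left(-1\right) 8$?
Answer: $-33502$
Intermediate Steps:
$y = -32$ ($y = 4 \left(\left(-1\right) 8\right) = 4 \left(-8\right) = -32$)
$t{\left(b,F \right)} = F^{2}$
$S{\left(Z,c \right)} = 1024$ ($S{\left(Z,c \right)} = \left(-32\right)^{2} = 1024$)
$S{\left(-4,-221 \right)} - 34526 = 1024 - 34526 = -33502$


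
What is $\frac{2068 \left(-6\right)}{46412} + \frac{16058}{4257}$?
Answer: $\frac{173115760}{49393971} \approx 3.5048$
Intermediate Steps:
$\frac{2068 \left(-6\right)}{46412} + \frac{16058}{4257} = \left(-12408\right) \frac{1}{46412} + 16058 \cdot \frac{1}{4257} = - \frac{3102}{11603} + \frac{16058}{4257} = \frac{173115760}{49393971}$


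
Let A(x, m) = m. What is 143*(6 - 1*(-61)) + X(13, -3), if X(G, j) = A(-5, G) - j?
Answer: 9597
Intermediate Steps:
X(G, j) = G - j
143*(6 - 1*(-61)) + X(13, -3) = 143*(6 - 1*(-61)) + (13 - 1*(-3)) = 143*(6 + 61) + (13 + 3) = 143*67 + 16 = 9581 + 16 = 9597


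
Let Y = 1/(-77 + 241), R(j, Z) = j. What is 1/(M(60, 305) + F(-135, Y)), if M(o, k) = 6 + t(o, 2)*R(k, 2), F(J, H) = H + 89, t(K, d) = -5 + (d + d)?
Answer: -164/34439 ≈ -0.0047620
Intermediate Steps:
t(K, d) = -5 + 2*d
Y = 1/164 ≈ 0.0060976
F(J, H) = 89 + H
M(o, k) = 6 - k (M(o, k) = 6 + (-5 + 2*2)*k = 6 + (-5 + 4)*k = 6 - k)
1/(M(60, 305) + F(-135, Y)) = 1/((6 - 1*305) + (89 + 1/164)) = 1/((6 - 305) + 14597/164) = 1/(-299 + 14597/164) = 1/(-34439/164) = -164/34439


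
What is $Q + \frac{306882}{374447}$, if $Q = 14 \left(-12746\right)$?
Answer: $- \frac{66817513586}{374447} \approx -1.7844 \cdot 10^{5}$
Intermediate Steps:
$Q = -178444$
$Q + \frac{306882}{374447} = -178444 + \frac{306882}{374447} = - \frac{66817513586}{374447}$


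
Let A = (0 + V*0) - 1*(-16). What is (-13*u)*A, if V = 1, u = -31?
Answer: 6448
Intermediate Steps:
A = 16 (A = (0 + 1*0) - 1*(-16) = (0 + 0) + 16 = 0 + 16 = 16)
(-13*u)*A = -13*(-31)*16 = 403*16 = 6448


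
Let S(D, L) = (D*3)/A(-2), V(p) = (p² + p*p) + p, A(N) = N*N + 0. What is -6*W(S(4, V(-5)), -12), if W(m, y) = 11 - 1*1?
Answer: -60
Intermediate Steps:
A(N) = N² (A(N) = N² + 0 = N²)
V(p) = p + 2*p² (V(p) = (p² + p²) + p = 2*p² + p = p + 2*p²)
S(D, L) = 3*D/4 (S(D, L) = (D*3)/((-2)²) = (3*D)/4 = (3*D)*(¼) = 3*D/4)
W(m, y) = 10 (W(m, y) = 11 - 1 = 10)
-6*W(S(4, V(-5)), -12) = -6*10 = -60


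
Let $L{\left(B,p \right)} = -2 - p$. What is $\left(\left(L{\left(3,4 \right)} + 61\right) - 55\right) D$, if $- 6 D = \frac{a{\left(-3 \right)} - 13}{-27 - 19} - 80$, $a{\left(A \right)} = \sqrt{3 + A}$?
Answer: $0$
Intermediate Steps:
$D = \frac{3667}{276}$ ($D = - \frac{\frac{\sqrt{3 - 3} - 13}{-27 - 19} - 80}{6} = - \frac{\frac{\sqrt{0} - 13}{-46} - 80}{6} = - \frac{\left(0 - 13\right) \left(- \frac{1}{46}\right) - 80}{6} = - \frac{\left(-13\right) \left(- \frac{1}{46}\right) - 80}{6} = - \frac{\frac{13}{46} - 80}{6} = \left(- \frac{1}{6}\right) \left(- \frac{3667}{46}\right) = \frac{3667}{276} \approx 13.286$)
$\left(\left(L{\left(3,4 \right)} + 61\right) - 55\right) D = \left(\left(\left(-2 - 4\right) + 61\right) - 55\right) \frac{3667}{276} = \left(\left(-6 + 61\right) - 55\right) \frac{3667}{276} = \left(55 - 55\right) \frac{3667}{276} = 0 \cdot \frac{3667}{276} = 0$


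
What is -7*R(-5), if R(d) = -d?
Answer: -35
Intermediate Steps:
-7*R(-5) = -(-7)*(-5) = -7*5 = -35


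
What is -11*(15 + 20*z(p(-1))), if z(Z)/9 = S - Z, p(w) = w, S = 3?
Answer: -8085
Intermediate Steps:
z(Z) = 27 - 9*Z (z(Z) = 9*(3 - Z) = 27 - 9*Z)
-11*(15 + 20*z(p(-1))) = -11*(15 + 20*(27 - 9*(-1))) = -11*(15 + 20*(27 + 9)) = -11*(15 + 20*36) = -11*(15 + 720) = -11*735 = -8085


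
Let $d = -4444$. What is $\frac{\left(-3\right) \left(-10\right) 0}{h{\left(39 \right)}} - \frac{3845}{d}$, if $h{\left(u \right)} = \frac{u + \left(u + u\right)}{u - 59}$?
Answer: $\frac{3845}{4444} \approx 0.86521$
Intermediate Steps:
$h{\left(u \right)} = \frac{3 u}{-59 + u}$ ($h{\left(u \right)} = \frac{u + 2 u}{-59 + u} = \frac{3 u}{-59 + u}$)
$\frac{\left(-3\right) \left(-10\right) 0}{h{\left(39 \right)}} - \frac{3845}{d} = \frac{\left(-3\right) \left(-10\right) 0}{3 \cdot 39 \frac{1}{-59 + 39}} - \frac{3845}{-4444} = \frac{30 \cdot 0}{3 \cdot 39 \frac{1}{-20}} - - \frac{3845}{4444} = \frac{0}{3 \cdot 39 \left(- \frac{1}{20}\right)} + \frac{3845}{4444} = \frac{0}{- \frac{117}{20}} + \frac{3845}{4444} = 0 \left(- \frac{20}{117}\right) + \frac{3845}{4444} = 0 + \frac{3845}{4444} = \frac{3845}{4444}$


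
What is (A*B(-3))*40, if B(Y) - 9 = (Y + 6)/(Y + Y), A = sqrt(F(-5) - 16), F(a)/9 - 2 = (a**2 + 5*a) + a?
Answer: 340*I*sqrt(43) ≈ 2229.5*I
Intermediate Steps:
F(a) = 18 + 9*a**2 + 54*a (F(a) = 18 + 9*((a**2 + 5*a) + a) = 18 + 9*(a**2 + 6*a) = 18 + (9*a**2 + 54*a) = 18 + 9*a**2 + 54*a)
A = I*sqrt(43) (A = sqrt((18 + 9*(-5)**2 + 54*(-5)) - 16) = sqrt((18 + 9*25 - 270) - 16) = sqrt((18 + 225 - 270) - 16) = sqrt(-27 - 16) = sqrt(-43) = I*sqrt(43) ≈ 6.5574*I)
B(Y) = 9 + (6 + Y)/(2*Y) (B(Y) = 9 + (Y + 6)/(Y + Y) = 9 + (6 + Y)/((2*Y)) = 9 + (6 + Y)*(1/(2*Y)) = 9 + (6 + Y)/(2*Y))
(A*B(-3))*40 = ((I*sqrt(43))*(19/2 + 3/(-3)))*40 = ((I*sqrt(43))*(19/2 + 3*(-1/3)))*40 = ((I*sqrt(43))*(19/2 - 1))*40 = ((I*sqrt(43))*(17/2))*40 = (17*I*sqrt(43)/2)*40 = 340*I*sqrt(43)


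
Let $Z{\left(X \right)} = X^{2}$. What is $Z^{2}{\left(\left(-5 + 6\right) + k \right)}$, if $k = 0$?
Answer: $1$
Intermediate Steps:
$Z^{2}{\left(\left(-5 + 6\right) + k \right)} = \left(\left(\left(-5 + 6\right) + 0\right)^{2}\right)^{2} = \left(\left(1 + 0\right)^{2}\right)^{2} = \left(1^{2}\right)^{2} = 1^{2} = 1$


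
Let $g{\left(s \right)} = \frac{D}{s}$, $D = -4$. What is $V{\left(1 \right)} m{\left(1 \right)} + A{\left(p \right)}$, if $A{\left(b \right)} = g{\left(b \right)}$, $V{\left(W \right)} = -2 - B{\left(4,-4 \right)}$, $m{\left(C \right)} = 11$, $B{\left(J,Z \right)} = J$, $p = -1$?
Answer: $-62$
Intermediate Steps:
$V{\left(W \right)} = -6$ ($V{\left(W \right)} = -2 - 4 = -6$)
$g{\left(s \right)} = - \frac{4}{s}$
$A{\left(b \right)} = - \frac{4}{b}$
$V{\left(1 \right)} m{\left(1 \right)} + A{\left(p \right)} = \left(-6\right) 11 - \frac{4}{-1} = -66 - -4 = -66 + 4 = -62$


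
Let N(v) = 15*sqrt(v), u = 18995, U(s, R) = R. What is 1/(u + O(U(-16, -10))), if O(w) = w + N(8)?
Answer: 3797/72085685 - 6*sqrt(2)/72085685 ≈ 5.2556e-5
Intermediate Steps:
O(w) = w + 30*sqrt(2) (O(w) = w + 15*sqrt(8) = w + 15*(2*sqrt(2)) = w + 30*sqrt(2))
1/(u + O(U(-16, -10))) = 1/(18995 + (-10 + 30*sqrt(2))) = 1/(18985 + 30*sqrt(2))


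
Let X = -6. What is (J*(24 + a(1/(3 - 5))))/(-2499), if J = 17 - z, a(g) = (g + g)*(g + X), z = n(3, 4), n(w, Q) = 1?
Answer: -488/2499 ≈ -0.19528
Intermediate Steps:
z = 1
a(g) = 2*g*(-6 + g) (a(g) = (g + g)*(g - 6) = (2*g)*(-6 + g) = 2*g*(-6 + g))
J = 16 (J = 17 - 1*1 = 17 - 1 = 16)
(J*(24 + a(1/(3 - 5))))/(-2499) = (16*(24 + 2*(-6 + 1/(3 - 5))/(3 - 5)))/(-2499) = (16*(24 + 2*(-6 + 1/(-2))/(-2)))*(-1/2499) = (16*(24 + 2*(-1/2)*(-6 - 1/2)))*(-1/2499) = (16*(24 + 2*(-1/2)*(-13/2)))*(-1/2499) = (16*(24 + 13/2))*(-1/2499) = (16*(61/2))*(-1/2499) = 488*(-1/2499) = -488/2499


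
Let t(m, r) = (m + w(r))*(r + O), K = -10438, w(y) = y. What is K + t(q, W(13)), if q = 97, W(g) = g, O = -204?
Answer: -31448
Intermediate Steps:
t(m, r) = (-204 + r)*(m + r) (t(m, r) = (m + r)*(r - 204) = (m + r)*(-204 + r) = (-204 + r)*(m + r))
K + t(q, W(13)) = -10438 + (13**2 - 204*97 - 204*13 + 97*13) = -10438 + (169 - 19788 - 2652 + 1261) = -10438 - 21010 = -31448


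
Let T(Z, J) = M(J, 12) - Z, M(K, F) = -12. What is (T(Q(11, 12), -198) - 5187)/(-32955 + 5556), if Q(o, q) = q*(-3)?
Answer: 1721/9133 ≈ 0.18844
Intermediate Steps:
Q(o, q) = -3*q
T(Z, J) = -12 - Z
(T(Q(11, 12), -198) - 5187)/(-32955 + 5556) = ((-12 - (-3)*12) - 5187)/(-32955 + 5556) = ((-12 - 1*(-36)) - 5187)/(-27399) = ((-12 + 36) - 5187)*(-1/27399) = (24 - 5187)*(-1/27399) = -5163*(-1/27399) = 1721/9133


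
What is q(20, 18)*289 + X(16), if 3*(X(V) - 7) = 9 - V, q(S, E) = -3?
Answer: -2587/3 ≈ -862.33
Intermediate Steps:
X(V) = 10 - V/3 (X(V) = 7 + (9 - V)/3 = 7 + (3 - V/3) = 10 - V/3)
q(20, 18)*289 + X(16) = -3*289 + (10 - ⅓*16) = -867 + (10 - 16/3) = -867 + 14/3 = -2587/3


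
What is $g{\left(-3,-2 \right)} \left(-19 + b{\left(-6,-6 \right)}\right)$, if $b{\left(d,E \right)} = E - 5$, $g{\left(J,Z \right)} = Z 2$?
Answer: $120$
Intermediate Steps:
$g{\left(J,Z \right)} = 2 Z$
$b{\left(d,E \right)} = -5 + E$
$g{\left(-3,-2 \right)} \left(-19 + b{\left(-6,-6 \right)}\right) = 2 \left(-2\right) \left(-19 - 11\right) = - 4 \left(-19 - 11\right) = \left(-4\right) \left(-30\right) = 120$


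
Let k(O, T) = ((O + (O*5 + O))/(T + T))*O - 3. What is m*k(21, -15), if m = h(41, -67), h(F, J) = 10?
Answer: -1059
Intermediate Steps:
m = 10
k(O, T) = -3 + 7*O²/(2*T) (k(O, T) = ((O + (5*O + O))/((2*T)))*O - 3 = ((O + 6*O)*(1/(2*T)))*O - 3 = ((7*O)*(1/(2*T)))*O - 3 = (7*O/(2*T))*O - 3 = 7*O²/(2*T) - 3 = -3 + 7*O²/(2*T))
m*k(21, -15) = 10*(-3 + (7/2)*21²/(-15)) = 10*(-3 + (7/2)*441*(-1/15)) = 10*(-3 - 1029/10) = 10*(-1059/10) = -1059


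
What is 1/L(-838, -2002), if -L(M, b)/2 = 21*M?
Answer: 1/35196 ≈ 2.8412e-5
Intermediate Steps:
L(M, b) = -42*M
1/L(-838, -2002) = 1/(-42*(-838)) = 1/35196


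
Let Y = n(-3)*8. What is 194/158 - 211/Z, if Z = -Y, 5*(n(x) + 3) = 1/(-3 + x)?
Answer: -214727/28756 ≈ -7.4672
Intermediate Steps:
n(x) = -3 + 1/(5*(-3 + x))
Y = -364/15 (Y = ((46 - 15*(-3))/(5*(-3 - 3)))*8 = ((⅕)*(46 + 45)/(-6))*8 = ((⅕)*(-⅙)*91)*8 = -91/30*8 = -364/15 ≈ -24.267)
Z = 364/15 (Z = -1*(-364/15) = 364/15 ≈ 24.267)
194/158 - 211/Z = 194/158 - 211/364/15 = 194*(1/158) - 211*15/364 = 97/79 - 3165/364 = -214727/28756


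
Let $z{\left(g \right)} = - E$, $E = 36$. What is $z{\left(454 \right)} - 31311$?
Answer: $-31347$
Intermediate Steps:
$z{\left(g \right)} = -36$ ($z{\left(g \right)} = \left(-1\right) 36 = -36$)
$z{\left(454 \right)} - 31311 = -36 - 31311 = -31347$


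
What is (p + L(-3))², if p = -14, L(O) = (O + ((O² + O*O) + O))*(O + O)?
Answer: 7396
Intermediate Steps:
L(O) = 2*O*(2*O + 2*O²) (L(O) = (O + ((O² + O²) + O))*(2*O) = (O + (2*O² + O))*(2*O) = (O + (O + 2*O²))*(2*O) = (2*O + 2*O²)*(2*O) = 2*O*(2*O + 2*O²))
(p + L(-3))² = (-14 + 4*(-3)²*(1 - 3))² = (-14 + 4*9*(-2))² = (-14 - 72)² = (-86)² = 7396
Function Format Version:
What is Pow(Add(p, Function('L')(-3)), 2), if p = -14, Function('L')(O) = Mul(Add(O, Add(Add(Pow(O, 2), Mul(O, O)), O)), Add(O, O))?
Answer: 7396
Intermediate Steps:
Function('L')(O) = Mul(2, O, Add(Mul(2, O), Mul(2, Pow(O, 2)))) (Function('L')(O) = Mul(Add(O, Add(Add(Pow(O, 2), Pow(O, 2)), O)), Mul(2, O)) = Mul(Add(O, Add(Mul(2, Pow(O, 2)), O)), Mul(2, O)) = Mul(Add(O, Add(O, Mul(2, Pow(O, 2)))), Mul(2, O)) = Mul(Add(Mul(2, O), Mul(2, Pow(O, 2))), Mul(2, O)) = Mul(2, O, Add(Mul(2, O), Mul(2, Pow(O, 2)))))
Pow(Add(p, Function('L')(-3)), 2) = Pow(Add(-14, Mul(4, Pow(-3, 2), Add(1, -3))), 2) = Pow(Add(-14, Mul(4, 9, -2)), 2) = Pow(Add(-14, -72), 2) = Pow(-86, 2) = 7396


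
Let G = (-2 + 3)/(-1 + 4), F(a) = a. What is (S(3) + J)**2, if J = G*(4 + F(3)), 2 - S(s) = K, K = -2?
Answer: 361/9 ≈ 40.111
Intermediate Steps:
S(s) = 4 (S(s) = 2 - 1*(-2) = 2 + 2 = 4)
G = 1/3 ≈ 0.33333
J = 7/3 (J = (4 + 3)/3 = (1/3)*7 = 7/3 ≈ 2.3333)
(S(3) + J)**2 = (4 + 7/3)**2 = (19/3)**2 = 361/9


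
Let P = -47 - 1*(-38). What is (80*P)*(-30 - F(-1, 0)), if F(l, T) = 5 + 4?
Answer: 28080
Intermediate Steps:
F(l, T) = 9
P = -9 (P = -47 + 38 = -9)
(80*P)*(-30 - F(-1, 0)) = (80*(-9))*(-30 - 1*9) = -720*(-30 - 9) = -720*(-39) = 28080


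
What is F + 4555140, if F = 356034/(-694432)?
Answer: 1581617312223/347216 ≈ 4.5551e+6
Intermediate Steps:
F = -178017/347216 (F = 356034*(-1/694432) = -178017/347216 ≈ -0.51270)
F + 4555140 = -178017/347216 + 4555140 = 1581617312223/347216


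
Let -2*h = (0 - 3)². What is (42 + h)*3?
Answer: 225/2 ≈ 112.50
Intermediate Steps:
h = -9/2 (h = -(0 - 3)²/2 = -½*(-3)² = -½*9 = -9/2 ≈ -4.5000)
(42 + h)*3 = (42 - 9/2)*3 = (75/2)*3 = 225/2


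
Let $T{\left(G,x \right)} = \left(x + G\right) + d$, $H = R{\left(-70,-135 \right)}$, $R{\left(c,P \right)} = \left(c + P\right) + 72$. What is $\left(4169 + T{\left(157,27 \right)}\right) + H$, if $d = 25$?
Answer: $4245$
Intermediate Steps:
$R{\left(c,P \right)} = 72 + P + c$ ($R{\left(c,P \right)} = \left(P + c\right) + 72 = 72 + P + c$)
$H = -133$ ($H = 72 - 135 - 70 = -133$)
$T{\left(G,x \right)} = 25 + G + x$ ($T{\left(G,x \right)} = \left(x + G\right) + 25 = \left(G + x\right) + 25 = 25 + G + x$)
$\left(4169 + T{\left(157,27 \right)}\right) + H = \left(4169 + \left(25 + 157 + 27\right)\right) - 133 = \left(4169 + 209\right) - 133 = 4378 - 133 = 4245$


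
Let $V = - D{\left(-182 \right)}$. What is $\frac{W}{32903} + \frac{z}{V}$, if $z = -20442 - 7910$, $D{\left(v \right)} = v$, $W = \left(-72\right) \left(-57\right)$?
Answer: $- \frac{35850728}{230321} \approx -155.66$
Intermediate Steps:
$W = 4104$
$z = -28352$ ($z = -20442 - 7910 = -28352$)
$V = 182$ ($V = \left(-1\right) \left(-182\right) = 182$)
$\frac{W}{32903} + \frac{z}{V} = \frac{4104}{32903} - \frac{28352}{182} = 4104 \cdot \frac{1}{32903} - \frac{14176}{91} = \frac{4104}{32903} - \frac{14176}{91} = - \frac{35850728}{230321}$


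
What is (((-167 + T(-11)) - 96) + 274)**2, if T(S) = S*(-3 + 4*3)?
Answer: 7744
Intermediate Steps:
T(S) = 9*S (T(S) = S*(-3 + 12) = S*9 = 9*S)
(((-167 + T(-11)) - 96) + 274)**2 = (((-167 + 9*(-11)) - 96) + 274)**2 = (((-167 - 99) - 96) + 274)**2 = ((-266 - 96) + 274)**2 = (-362 + 274)**2 = (-88)**2 = 7744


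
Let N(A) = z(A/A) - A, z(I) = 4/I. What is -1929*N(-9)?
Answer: -25077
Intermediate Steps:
N(A) = 4 - A (N(A) = 4/((A/A)) - A = 4/1 - A = 4*1 - A = 4 - A)
-1929*N(-9) = -1929*(4 - 1*(-9)) = -1929*(4 + 9) = -1929*13 = -25077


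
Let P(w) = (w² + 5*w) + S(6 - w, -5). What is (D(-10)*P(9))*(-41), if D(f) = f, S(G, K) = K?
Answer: 49610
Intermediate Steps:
P(w) = -5 + w² + 5*w (P(w) = (w² + 5*w) - 5 = -5 + w² + 5*w)
(D(-10)*P(9))*(-41) = -10*(-5 + 9² + 5*9)*(-41) = -10*(-5 + 81 + 45)*(-41) = -10*121*(-41) = -1210*(-41) = 49610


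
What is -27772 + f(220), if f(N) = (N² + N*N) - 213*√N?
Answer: 69028 - 426*√55 ≈ 65869.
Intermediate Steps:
f(N) = -213*√N + 2*N² (f(N) = (N² + N²) - 213*√N = 2*N² - 213*√N = -213*√N + 2*N²)
-27772 + f(220) = -27772 + (-426*√55 + 2*220²) = -27772 + (-426*√55 + 2*48400) = -27772 + (-426*√55 + 96800) = -27772 + (96800 - 426*√55) = 69028 - 426*√55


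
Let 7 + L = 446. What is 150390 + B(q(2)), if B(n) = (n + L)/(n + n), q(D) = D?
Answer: 602001/4 ≈ 1.5050e+5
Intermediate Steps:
L = 439 (L = -7 + 446 = 439)
B(n) = (439 + n)/(2*n) (B(n) = (n + 439)/(n + n) = (439 + n)/((2*n)) = (439 + n)*(1/(2*n)) = (439 + n)/(2*n))
150390 + B(q(2)) = 150390 + (½)*(439 + 2)/2 = 150390 + (½)*(½)*441 = 150390 + 441/4 = 602001/4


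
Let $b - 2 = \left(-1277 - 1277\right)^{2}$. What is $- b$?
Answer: $-6522918$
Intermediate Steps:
$b = 6522918$ ($b = 2 + \left(-1277 - 1277\right)^{2} = 2 + \left(-2554\right)^{2} = 2 + 6522916 = 6522918$)
$- b = \left(-1\right) 6522918 = -6522918$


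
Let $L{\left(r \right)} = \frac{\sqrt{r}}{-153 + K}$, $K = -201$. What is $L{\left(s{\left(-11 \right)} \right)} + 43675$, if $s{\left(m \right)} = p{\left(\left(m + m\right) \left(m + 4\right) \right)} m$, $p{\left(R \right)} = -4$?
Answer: $43675 - \frac{\sqrt{11}}{177} \approx 43675.0$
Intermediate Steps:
$s{\left(m \right)} = - 4 m$
$L{\left(r \right)} = - \frac{\sqrt{r}}{354}$ ($L{\left(r \right)} = \frac{\sqrt{r}}{-153 - 201} = \frac{\sqrt{r}}{-354} = - \frac{\sqrt{r}}{354}$)
$L{\left(s{\left(-11 \right)} \right)} + 43675 = - \frac{\sqrt{\left(-4\right) \left(-11\right)}}{354} + 43675 = - \frac{\sqrt{44}}{354} + 43675 = - \frac{2 \sqrt{11}}{354} + 43675 = - \frac{\sqrt{11}}{177} + 43675 = 43675 - \frac{\sqrt{11}}{177}$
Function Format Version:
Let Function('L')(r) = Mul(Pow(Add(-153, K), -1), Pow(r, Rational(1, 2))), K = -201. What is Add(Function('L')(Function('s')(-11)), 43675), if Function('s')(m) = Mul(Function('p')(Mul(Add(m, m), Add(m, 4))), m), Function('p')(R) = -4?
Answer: Add(43675, Mul(Rational(-1, 177), Pow(11, Rational(1, 2)))) ≈ 43675.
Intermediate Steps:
Function('s')(m) = Mul(-4, m)
Function('L')(r) = Mul(Rational(-1, 354), Pow(r, Rational(1, 2))) (Function('L')(r) = Mul(Pow(Add(-153, -201), -1), Pow(r, Rational(1, 2))) = Mul(Pow(-354, -1), Pow(r, Rational(1, 2))) = Mul(Rational(-1, 354), Pow(r, Rational(1, 2))))
Add(Function('L')(Function('s')(-11)), 43675) = Add(Mul(Rational(-1, 354), Pow(Mul(-4, -11), Rational(1, 2))), 43675) = Add(Mul(Rational(-1, 354), Pow(44, Rational(1, 2))), 43675) = Add(Mul(Rational(-1, 354), Mul(2, Pow(11, Rational(1, 2)))), 43675) = Add(Mul(Rational(-1, 177), Pow(11, Rational(1, 2))), 43675) = Add(43675, Mul(Rational(-1, 177), Pow(11, Rational(1, 2))))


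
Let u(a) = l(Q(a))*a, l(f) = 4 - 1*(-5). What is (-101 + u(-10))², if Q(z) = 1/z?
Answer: 36481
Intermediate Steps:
Q(z) = 1/z
l(f) = 9 (l(f) = 4 + 5 = 9)
u(a) = 9*a
(-101 + u(-10))² = (-101 + 9*(-10))² = (-101 - 90)² = (-191)² = 36481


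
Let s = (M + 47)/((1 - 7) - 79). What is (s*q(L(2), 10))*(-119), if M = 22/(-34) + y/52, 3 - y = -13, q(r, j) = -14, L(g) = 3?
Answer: -1010576/1105 ≈ -914.55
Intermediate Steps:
y = 16 (y = 3 - 1*(-13) = 3 + 13 = 16)
M = -75/221 (M = 22/(-34) + 16/52 = 22*(-1/34) + 16*(1/52) = -11/17 + 4/13 = -75/221 ≈ -0.33937)
s = -10312/18785 (s = (-75/221 + 47)/((1 - 7) - 79) = 10312/(221*(-6 - 79)) = (10312/221)/(-85) = (10312/221)*(-1/85) = -10312/18785 ≈ -0.54895)
(s*q(L(2), 10))*(-119) = -10312/18785*(-14)*(-119) = (144368/18785)*(-119) = -1010576/1105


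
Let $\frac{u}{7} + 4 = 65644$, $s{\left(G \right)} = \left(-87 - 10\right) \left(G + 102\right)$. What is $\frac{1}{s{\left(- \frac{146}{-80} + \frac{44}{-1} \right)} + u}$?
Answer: $\frac{40}{18147079} \approx 2.2042 \cdot 10^{-6}$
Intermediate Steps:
$s{\left(G \right)} = -9894 - 97 G$ ($s{\left(G \right)} = - 97 \left(102 + G\right) = -9894 - 97 G$)
$u = 459480$ ($u = -28 + 7 \cdot 65644 = -28 + 459508 = 459480$)
$\frac{1}{s{\left(- \frac{146}{-80} + \frac{44}{-1} \right)} + u} = \frac{1}{\left(-9894 - 97 \left(- \frac{146}{-80} + \frac{44}{-1}\right)\right) + 459480} = \frac{1}{\left(-9894 - 97 \left(\left(-146\right) \left(- \frac{1}{80}\right) + 44 \left(-1\right)\right)\right) + 459480} = \frac{1}{\left(-9894 - 97 \left(\frac{73}{40} - 44\right)\right) + 459480} = \frac{1}{\left(-9894 - - \frac{163639}{40}\right) + 459480} = \frac{1}{\left(-9894 + \frac{163639}{40}\right) + 459480} = \frac{1}{- \frac{232121}{40} + 459480} = \frac{1}{\frac{18147079}{40}} = \frac{40}{18147079}$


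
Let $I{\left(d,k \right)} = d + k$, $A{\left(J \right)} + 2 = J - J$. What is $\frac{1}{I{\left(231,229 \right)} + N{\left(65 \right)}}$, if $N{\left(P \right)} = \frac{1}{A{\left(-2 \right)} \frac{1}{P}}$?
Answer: $\frac{2}{855} \approx 0.0023392$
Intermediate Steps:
$A{\left(J \right)} = -2$ ($A{\left(J \right)} = -2 + \left(J - J\right) = -2 + 0 = -2$)
$N{\left(P \right)} = - \frac{P}{2}$ ($N{\left(P \right)} = \frac{1}{\left(-2\right) \frac{1}{P}} = - \frac{P}{2}$)
$\frac{1}{I{\left(231,229 \right)} + N{\left(65 \right)}} = \frac{1}{\left(231 + 229\right) - \frac{65}{2}} = \frac{1}{460 - \frac{65}{2}} = \frac{1}{\frac{855}{2}} = \frac{2}{855}$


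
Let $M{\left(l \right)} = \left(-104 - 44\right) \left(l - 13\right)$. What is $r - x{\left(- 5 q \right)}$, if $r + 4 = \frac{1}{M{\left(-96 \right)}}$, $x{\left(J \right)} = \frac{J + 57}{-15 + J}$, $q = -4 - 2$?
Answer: $- \frac{790463}{80660} \approx -9.7999$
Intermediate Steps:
$q = -6$ ($q = -4 - 2 = -6$)
$M{\left(l \right)} = 1924 - 148 l$ ($M{\left(l \right)} = - 148 \left(-13 + l\right) = 1924 - 148 l$)
$x{\left(J \right)} = \frac{57 + J}{-15 + J}$
$r = - \frac{64527}{16132}$ ($r = -4 + \frac{1}{1924 - -14208} = -4 + \frac{1}{1924 + 14208} = -4 + \frac{1}{16132} = - \frac{64527}{16132} \approx -3.9999$)
$r - x{\left(- 5 q \right)} = - \frac{64527}{16132} - \frac{57 - -30}{-15 - -30} = - \frac{64527}{16132} - \frac{57 + 30}{-15 + 30} = - \frac{64527}{16132} - \frac{1}{15} \cdot 87 = - \frac{64527}{16132} - \frac{29}{5} = - \frac{790463}{80660}$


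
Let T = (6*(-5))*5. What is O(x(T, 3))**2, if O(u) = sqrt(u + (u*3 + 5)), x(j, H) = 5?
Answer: 25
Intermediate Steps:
T = -150 (T = -30*5 = -150)
O(u) = sqrt(5 + 4*u) (O(u) = sqrt(u + (3*u + 5)) = sqrt(u + (5 + 3*u)) = sqrt(5 + 4*u))
O(x(T, 3))**2 = (sqrt(5 + 4*5))**2 = (sqrt(5 + 20))**2 = (sqrt(25))**2 = 5**2 = 25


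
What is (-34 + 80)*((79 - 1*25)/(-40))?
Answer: -621/10 ≈ -62.100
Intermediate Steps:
(-34 + 80)*((79 - 1*25)/(-40)) = 46*((79 - 25)*(-1/40)) = 46*(54*(-1/40)) = 46*(-27/20) = -621/10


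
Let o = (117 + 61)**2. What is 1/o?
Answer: 1/31684 ≈ 3.1562e-5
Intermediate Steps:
o = 31684 (o = 178**2 = 31684)
1/o = 1/31684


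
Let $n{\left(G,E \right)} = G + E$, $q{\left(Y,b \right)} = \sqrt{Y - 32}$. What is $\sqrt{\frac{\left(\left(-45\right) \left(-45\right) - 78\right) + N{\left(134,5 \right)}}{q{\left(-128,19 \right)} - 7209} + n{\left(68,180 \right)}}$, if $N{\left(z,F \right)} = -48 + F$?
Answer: $\sqrt{248 - \frac{1904}{7209 - 4 i \sqrt{10}}} \approx 15.74 - 1.0 \cdot 10^{-5} i$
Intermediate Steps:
$q{\left(Y,b \right)} = \sqrt{-32 + Y}$
$n{\left(G,E \right)} = E + G$
$\sqrt{\frac{\left(\left(-45\right) \left(-45\right) - 78\right) + N{\left(134,5 \right)}}{q{\left(-128,19 \right)} - 7209} + n{\left(68,180 \right)}} = \sqrt{\frac{\left(\left(-45\right) \left(-45\right) - 78\right) + \left(-48 + 5\right)}{\sqrt{-32 - 128} - 7209} + \left(180 + 68\right)} = \sqrt{\frac{\left(2025 - 78\right) - 43}{\sqrt{-160} - 7209} + 248} = \sqrt{\frac{1947 - 43}{4 i \sqrt{10} - 7209} + 248} = \sqrt{\frac{1904}{-7209 + 4 i \sqrt{10}} + 248} = \sqrt{248 + \frac{1904}{-7209 + 4 i \sqrt{10}}}$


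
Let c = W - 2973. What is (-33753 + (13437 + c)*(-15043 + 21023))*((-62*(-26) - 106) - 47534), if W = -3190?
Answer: -2000596295476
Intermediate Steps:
c = -6163 (c = -3190 - 2973 = -6163)
(-33753 + (13437 + c)*(-15043 + 21023))*((-62*(-26) - 106) - 47534) = (-33753 + (13437 - 6163)*(-15043 + 21023))*((-62*(-26) - 106) - 47534) = (-33753 + 7274*5980)*((1612 - 106) - 47534) = (-33753 + 43498520)*(1506 - 47534) = 43464767*(-46028) = -2000596295476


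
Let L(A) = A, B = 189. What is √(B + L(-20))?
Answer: 13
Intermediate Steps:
√(B + L(-20)) = √(189 - 20) = √169 = 13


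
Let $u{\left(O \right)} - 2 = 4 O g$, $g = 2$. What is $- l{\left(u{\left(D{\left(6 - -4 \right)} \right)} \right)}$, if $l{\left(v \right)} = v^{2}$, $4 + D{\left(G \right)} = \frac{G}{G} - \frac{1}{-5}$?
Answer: $- \frac{10404}{25} \approx -416.16$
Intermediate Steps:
$D{\left(G \right)} = - \frac{14}{5}$ ($D{\left(G \right)} = -4 + \left(\frac{G}{G} - \frac{1}{-5}\right) = -4 + \left(1 - - \frac{1}{5}\right) = -4 + \left(1 + \frac{1}{5}\right) = -4 + \frac{6}{5} = - \frac{14}{5}$)
$u{\left(O \right)} = 2 + 8 O$ ($u{\left(O \right)} = 2 + 4 O 2 = 2 + 8 O$)
$- l{\left(u{\left(D{\left(6 - -4 \right)} \right)} \right)} = - \left(2 + 8 \left(- \frac{14}{5}\right)\right)^{2} = - \left(2 - \frac{112}{5}\right)^{2} = - \left(- \frac{102}{5}\right)^{2} = \left(-1\right) \frac{10404}{25} = - \frac{10404}{25}$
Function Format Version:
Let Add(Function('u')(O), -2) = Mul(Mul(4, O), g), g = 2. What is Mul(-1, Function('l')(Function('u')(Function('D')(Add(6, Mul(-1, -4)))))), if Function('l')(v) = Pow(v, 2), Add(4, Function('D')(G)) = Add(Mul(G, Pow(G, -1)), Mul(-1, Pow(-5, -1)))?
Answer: Rational(-10404, 25) ≈ -416.16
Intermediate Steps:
Function('D')(G) = Rational(-14, 5) (Function('D')(G) = Add(-4, Add(Mul(G, Pow(G, -1)), Mul(-1, Pow(-5, -1)))) = Add(-4, Add(1, Mul(-1, Rational(-1, 5)))) = Add(-4, Add(1, Rational(1, 5))) = Add(-4, Rational(6, 5)) = Rational(-14, 5))
Function('u')(O) = Add(2, Mul(8, O)) (Function('u')(O) = Add(2, Mul(Mul(4, O), 2)) = Add(2, Mul(8, O)))
Mul(-1, Function('l')(Function('u')(Function('D')(Add(6, Mul(-1, -4)))))) = Mul(-1, Pow(Add(2, Mul(8, Rational(-14, 5))), 2)) = Mul(-1, Pow(Add(2, Rational(-112, 5)), 2)) = Mul(-1, Pow(Rational(-102, 5), 2)) = Mul(-1, Rational(10404, 25)) = Rational(-10404, 25)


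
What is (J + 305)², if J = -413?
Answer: 11664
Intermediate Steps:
(J + 305)² = (-413 + 305)² = (-108)² = 11664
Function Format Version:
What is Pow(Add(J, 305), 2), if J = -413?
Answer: 11664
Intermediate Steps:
Pow(Add(J, 305), 2) = Pow(Add(-413, 305), 2) = Pow(-108, 2) = 11664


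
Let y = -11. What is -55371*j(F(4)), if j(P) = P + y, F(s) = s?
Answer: 387597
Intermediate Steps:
j(P) = -11 + P (j(P) = P - 11 = -11 + P)
-55371*j(F(4)) = -55371*(-11 + 4) = -55371*(-7) = 387597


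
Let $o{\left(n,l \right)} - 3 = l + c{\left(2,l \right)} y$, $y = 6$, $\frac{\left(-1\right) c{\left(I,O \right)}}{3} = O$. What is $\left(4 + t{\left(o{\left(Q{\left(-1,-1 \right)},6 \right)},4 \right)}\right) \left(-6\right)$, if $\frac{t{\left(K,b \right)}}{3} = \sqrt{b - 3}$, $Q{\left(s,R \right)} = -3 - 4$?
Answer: $-42$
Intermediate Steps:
$Q{\left(s,R \right)} = -7$
$c{\left(I,O \right)} = - 3 O$
$o{\left(n,l \right)} = 3 - 17 l$ ($o{\left(n,l \right)} = 3 + \left(l + - 3 l 6\right) = 3 + \left(l - 18 l\right) = 3 - 17 l$)
$t{\left(K,b \right)} = 3 \sqrt{-3 + b}$ ($t{\left(K,b \right)} = 3 \sqrt{b - 3} = 3 \sqrt{-3 + b}$)
$\left(4 + t{\left(o{\left(Q{\left(-1,-1 \right)},6 \right)},4 \right)}\right) \left(-6\right) = \left(4 + 3 \sqrt{-3 + 4}\right) \left(-6\right) = \left(4 + 3 \sqrt{1}\right) \left(-6\right) = \left(4 + 3 \cdot 1\right) \left(-6\right) = \left(4 + 3\right) \left(-6\right) = 7 \left(-6\right) = -42$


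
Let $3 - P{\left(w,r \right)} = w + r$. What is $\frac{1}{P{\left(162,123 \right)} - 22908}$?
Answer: $- \frac{1}{23190} \approx -4.3122 \cdot 10^{-5}$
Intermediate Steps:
$P{\left(w,r \right)} = 3 - r - w$ ($P{\left(w,r \right)} = 3 - \left(w + r\right) = 3 - \left(r + w\right) = 3 - r - w$)
$\frac{1}{P{\left(162,123 \right)} - 22908} = \frac{1}{\left(3 - 123 - 162\right) - 22908} = \frac{1}{-282 - 22908} = \frac{1}{-23190} = - \frac{1}{23190}$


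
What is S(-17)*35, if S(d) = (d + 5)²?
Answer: 5040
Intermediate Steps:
S(d) = (5 + d)²
S(-17)*35 = (5 - 17)²*35 = (-12)²*35 = 144*35 = 5040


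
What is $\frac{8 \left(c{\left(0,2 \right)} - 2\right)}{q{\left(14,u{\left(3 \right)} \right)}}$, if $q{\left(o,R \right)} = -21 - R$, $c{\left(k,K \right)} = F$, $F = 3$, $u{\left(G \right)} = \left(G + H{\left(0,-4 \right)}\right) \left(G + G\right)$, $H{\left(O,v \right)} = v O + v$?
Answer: $- \frac{8}{15} \approx -0.53333$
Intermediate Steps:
$H{\left(O,v \right)} = v + O v$ ($H{\left(O,v \right)} = O v + v = v + O v$)
$u{\left(G \right)} = 2 G \left(-4 + G\right)$ ($u{\left(G \right)} = \left(G - 4 \left(1 + 0\right)\right) \left(G + G\right) = \left(G - 4\right) 2 G = \left(-4 + G\right) 2 G = 2 G \left(-4 + G\right)$)
$c{\left(k,K \right)} = 3$
$\frac{8 \left(c{\left(0,2 \right)} - 2\right)}{q{\left(14,u{\left(3 \right)} \right)}} = \frac{8 \left(3 - 2\right)}{-21 - 2 \cdot 3 \left(-4 + 3\right)} = \frac{8 \cdot 1}{-21 - 2 \cdot 3 \left(-1\right)} = \frac{8}{-21 - -6} = \frac{8}{-21 + 6} = \frac{8}{-15} = 8 \left(- \frac{1}{15}\right) = - \frac{8}{15}$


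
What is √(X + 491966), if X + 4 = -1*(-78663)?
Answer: 25*√913 ≈ 755.40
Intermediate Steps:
X = 78659 (X = -4 - 1*(-78663) = -4 + 78663 = 78659)
√(X + 491966) = √(78659 + 491966) = √570625 = 25*√913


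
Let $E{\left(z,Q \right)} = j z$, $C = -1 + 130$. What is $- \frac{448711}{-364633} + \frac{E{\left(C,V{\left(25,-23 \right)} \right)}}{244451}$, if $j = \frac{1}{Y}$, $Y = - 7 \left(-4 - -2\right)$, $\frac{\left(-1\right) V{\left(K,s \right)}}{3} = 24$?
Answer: $\frac{1535676974911}{1247888620762} \approx 1.2306$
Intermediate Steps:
$V{\left(K,s \right)} = -72$ ($V{\left(K,s \right)} = \left(-3\right) 24 = -72$)
$Y = 14$ ($Y = - 7 \left(-4 + 2\right) = \left(-7\right) \left(-2\right) = 14$)
$j = \frac{1}{14} \approx 0.071429$
$C = 129$
$E{\left(z,Q \right)} = \frac{z}{14}$
$- \frac{448711}{-364633} + \frac{E{\left(C,V{\left(25,-23 \right)} \right)}}{244451} = - \frac{448711}{-364633} + \frac{\frac{1}{14} \cdot 129}{244451} = \left(-448711\right) \left(- \frac{1}{364633}\right) + \frac{129}{14} \cdot \frac{1}{244451} = \frac{448711}{364633} + \frac{129}{3422314} = \frac{1535676974911}{1247888620762}$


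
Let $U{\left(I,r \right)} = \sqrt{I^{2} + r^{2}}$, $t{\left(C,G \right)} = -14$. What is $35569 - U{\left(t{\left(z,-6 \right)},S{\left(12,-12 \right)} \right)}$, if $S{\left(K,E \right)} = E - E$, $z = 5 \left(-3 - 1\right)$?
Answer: $35555$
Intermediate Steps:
$z = -20$ ($z = 5 \left(-4\right) = -20$)
$S{\left(K,E \right)} = 0$
$35569 - U{\left(t{\left(z,-6 \right)},S{\left(12,-12 \right)} \right)} = 35569 - \sqrt{\left(-14\right)^{2} + 0^{2}} = 35569 - \sqrt{196 + 0} = 35569 - \sqrt{196} = 35569 - 14 = 35555$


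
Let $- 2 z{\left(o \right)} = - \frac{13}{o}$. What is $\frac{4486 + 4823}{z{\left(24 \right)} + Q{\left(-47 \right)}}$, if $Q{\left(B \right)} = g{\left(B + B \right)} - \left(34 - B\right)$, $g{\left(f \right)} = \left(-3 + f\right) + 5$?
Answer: $- \frac{446832}{8291} \approx -53.894$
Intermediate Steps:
$g{\left(f \right)} = 2 + f$
$z{\left(o \right)} = \frac{13}{2 o}$ ($z{\left(o \right)} = - \frac{\left(-13\right) \frac{1}{o}}{2} = \frac{13}{2 o}$)
$Q{\left(B \right)} = -32 + 3 B$ ($Q{\left(B \right)} = \left(2 + \left(B + B\right)\right) - \left(34 - B\right) = \left(2 + 2 B\right) + \left(-34 + B\right) = -32 + 3 B$)
$\frac{4486 + 4823}{z{\left(24 \right)} + Q{\left(-47 \right)}} = \frac{4486 + 4823}{\frac{13}{2 \cdot 24} + \left(-32 + 3 \left(-47\right)\right)} = \frac{9309}{\frac{13}{2} \cdot \frac{1}{24} - 173} = \frac{9309}{\frac{13}{48} - 173} = \frac{9309}{- \frac{8291}{48}} = 9309 \left(- \frac{48}{8291}\right) = - \frac{446832}{8291}$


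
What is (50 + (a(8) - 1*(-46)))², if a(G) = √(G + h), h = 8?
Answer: 10000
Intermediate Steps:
a(G) = √(8 + G) (a(G) = √(G + 8) = √(8 + G))
(50 + (a(8) - 1*(-46)))² = (50 + (√(8 + 8) - 1*(-46)))² = (50 + (√16 + 46))² = (50 + (4 + 46))² = (50 + 50)² = 100² = 10000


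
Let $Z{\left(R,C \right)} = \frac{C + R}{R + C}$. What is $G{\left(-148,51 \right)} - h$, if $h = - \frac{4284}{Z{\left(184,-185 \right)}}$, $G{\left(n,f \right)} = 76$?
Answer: $4360$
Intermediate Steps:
$Z{\left(R,C \right)} = 1$ ($Z{\left(R,C \right)} = \frac{C + R}{C + R} = 1$)
$h = -4284$ ($h = - \frac{4284}{1} = \left(-4284\right) 1 = -4284$)
$G{\left(-148,51 \right)} - h = 76 - -4284 = 76 + 4284 = 4360$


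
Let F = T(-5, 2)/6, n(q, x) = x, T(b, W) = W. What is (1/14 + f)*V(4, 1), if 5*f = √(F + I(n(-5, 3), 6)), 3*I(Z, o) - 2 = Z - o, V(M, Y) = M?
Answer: 2/7 ≈ 0.28571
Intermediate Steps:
F = ⅓ (F = 2/6 = 2*(⅙) = ⅓ ≈ 0.33333)
I(Z, o) = ⅔ - o/3 + Z/3 (I(Z, o) = ⅔ + (Z - o)/3 = ⅔ + (-o/3 + Z/3) = ⅔ - o/3 + Z/3)
f = 0 (f = √(⅓ + (⅔ - ⅓*6 + (⅓)*3))/5 = √(⅓ + (⅔ - 2 + 1))/5 = √(⅓ - ⅓)/5 = √0/5 = (⅕)*0 = 0)
(1/14 + f)*V(4, 1) = (1/14 + 0)*4 = (1/14)*4 = 2/7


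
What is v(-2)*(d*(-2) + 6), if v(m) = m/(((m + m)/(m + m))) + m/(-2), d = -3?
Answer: -12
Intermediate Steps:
v(m) = m/2 (v(m) = m/(((2*m)/((2*m)))) + m*(-1/2) = m/(((2*m)*(1/(2*m)))) - m/2 = m/1 - m/2 = m*1 - m/2 = m - m/2 = m/2)
v(-2)*(d*(-2) + 6) = ((1/2)*(-2))*(-3*(-2) + 6) = -(6 + 6) = -1*12 = -12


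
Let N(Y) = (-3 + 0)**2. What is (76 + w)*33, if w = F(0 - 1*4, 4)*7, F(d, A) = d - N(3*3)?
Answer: -495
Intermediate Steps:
N(Y) = 9 (N(Y) = (-3)**2 = 9)
F(d, A) = -9 + d (F(d, A) = d - 1*9 = d - 9 = -9 + d)
w = -91 (w = (-9 + (0 - 1*4))*7 = (-9 + (0 - 4))*7 = (-9 - 4)*7 = -13*7 = -91)
(76 + w)*33 = (76 - 91)*33 = -15*33 = -495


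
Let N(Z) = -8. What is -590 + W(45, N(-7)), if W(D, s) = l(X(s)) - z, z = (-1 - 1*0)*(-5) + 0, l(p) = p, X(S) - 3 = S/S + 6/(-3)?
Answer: -593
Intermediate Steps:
X(S) = 2 (X(S) = 3 + (S/S + 6/(-3)) = 3 + (1 + 6*(-1/3)) = 3 + (1 - 2) = 3 - 1 = 2)
z = 5 (z = (-1 + 0)*(-5) + 0 = -1*(-5) + 0 = 5 + 0 = 5)
W(D, s) = -3 (W(D, s) = 2 - 1*5 = 2 - 5 = -3)
-590 + W(45, N(-7)) = -590 - 3 = -593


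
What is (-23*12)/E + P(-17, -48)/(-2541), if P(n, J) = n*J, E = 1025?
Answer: -512572/868175 ≈ -0.59040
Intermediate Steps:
P(n, J) = J*n
(-23*12)/E + P(-17, -48)/(-2541) = -23*12/1025 - 48*(-17)/(-2541) = -276*1/1025 + 816*(-1/2541) = -276/1025 - 272/847 = -512572/868175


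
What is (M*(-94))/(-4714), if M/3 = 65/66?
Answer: 3055/51854 ≈ 0.058915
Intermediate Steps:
M = 65/22 (M = 3*(65/66) = 65/22 ≈ 2.9545)
(M*(-94))/(-4714) = ((65/22)*(-94))/(-4714) = -3055/11*(-1/4714) = 3055/51854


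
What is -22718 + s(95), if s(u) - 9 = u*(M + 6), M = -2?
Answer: -22329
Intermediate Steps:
s(u) = 9 + 4*u (s(u) = 9 + u*(-2 + 6) = 9 + u*4 = 9 + 4*u)
-22718 + s(95) = -22718 + (9 + 4*95) = -22718 + (9 + 380) = -22718 + 389 = -22329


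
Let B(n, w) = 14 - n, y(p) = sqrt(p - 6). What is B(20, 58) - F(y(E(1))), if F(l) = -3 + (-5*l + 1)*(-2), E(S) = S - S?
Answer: -1 - 10*I*sqrt(6) ≈ -1.0 - 24.495*I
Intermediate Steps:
E(S) = 0
y(p) = sqrt(-6 + p)
F(l) = -5 + 10*l (F(l) = -3 + (1 - 5*l)*(-2) = -3 + (-2 + 10*l) = -5 + 10*l)
B(20, 58) - F(y(E(1))) = (14 - 1*20) - (-5 + 10*sqrt(-6 + 0)) = (14 - 20) - (-5 + 10*sqrt(-6)) = -6 - (-5 + 10*(I*sqrt(6))) = -6 - (-5 + 10*I*sqrt(6)) = -6 + (5 - 10*I*sqrt(6)) = -1 - 10*I*sqrt(6)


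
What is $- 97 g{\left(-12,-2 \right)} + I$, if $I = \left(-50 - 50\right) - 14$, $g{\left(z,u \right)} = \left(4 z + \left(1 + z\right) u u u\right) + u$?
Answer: $-3800$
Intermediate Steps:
$g{\left(z,u \right)} = u + 4 z + u^{3} \left(1 + z\right)$ ($g{\left(z,u \right)} = \left(4 z + u \left(1 + z\right) u u\right) + u = \left(4 z + u^{2} \left(1 + z\right) u\right) + u = \left(4 z + u^{3} \left(1 + z\right)\right) + u = u + 4 z + u^{3} \left(1 + z\right)$)
$I = -114$ ($I = -100 - 14 = -114$)
$- 97 g{\left(-12,-2 \right)} + I = - 97 \left(-2 + \left(-2\right)^{3} + 4 \left(-12\right) - 12 \left(-2\right)^{3}\right) - 114 = - 97 \left(-2 - 8 - 48 - -96\right) - 114 = - 97 \left(-2 - 8 - 48 + 96\right) - 114 = \left(-97\right) 38 - 114 = -3686 - 114 = -3800$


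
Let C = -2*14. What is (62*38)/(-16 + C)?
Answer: -589/11 ≈ -53.545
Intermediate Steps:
C = -28
(62*38)/(-16 + C) = (62*38)/(-16 - 28) = 2356/(-44) = 2356*(-1/44) = -589/11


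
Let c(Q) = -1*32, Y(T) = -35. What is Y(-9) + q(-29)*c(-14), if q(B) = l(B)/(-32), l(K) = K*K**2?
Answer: -24424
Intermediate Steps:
l(K) = K**3
c(Q) = -32
q(B) = -B**3/32 (q(B) = B**3/(-32) = B**3*(-1/32) = -B**3/32)
Y(-9) + q(-29)*c(-14) = -35 - 1/32*(-29)**3*(-32) = -35 - 1/32*(-24389)*(-32) = -35 + (24389/32)*(-32) = -35 - 24389 = -24424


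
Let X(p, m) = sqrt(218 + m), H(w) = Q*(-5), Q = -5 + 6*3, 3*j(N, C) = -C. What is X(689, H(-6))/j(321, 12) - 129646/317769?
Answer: -129646/317769 - 3*sqrt(17)/4 ≈ -3.5003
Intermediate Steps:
j(N, C) = -C/3 (j(N, C) = (-C)/3 = -C/3)
Q = 13 (Q = -5 + 18 = 13)
H(w) = -65 (H(w) = 13*(-5) = -65)
X(689, H(-6))/j(321, 12) - 129646/317769 = sqrt(218 - 65)/((-1/3*12)) - 129646/317769 = sqrt(153)/(-4) - 129646*1/317769 = (3*sqrt(17))*(-1/4) - 129646/317769 = -3*sqrt(17)/4 - 129646/317769 = -129646/317769 - 3*sqrt(17)/4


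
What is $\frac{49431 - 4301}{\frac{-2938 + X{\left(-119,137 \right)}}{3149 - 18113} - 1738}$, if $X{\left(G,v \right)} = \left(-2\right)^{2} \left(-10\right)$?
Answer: $- \frac{337662660}{13002227} \approx -25.97$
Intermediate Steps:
$X{\left(G,v \right)} = -40$ ($X{\left(G,v \right)} = 4 \left(-10\right) = -40$)
$\frac{49431 - 4301}{\frac{-2938 + X{\left(-119,137 \right)}}{3149 - 18113} - 1738} = \frac{49431 - 4301}{\frac{-2938 - 40}{3149 - 18113} - 1738} = \frac{45130}{- \frac{2978}{-14964} - 1738} = \frac{45130}{\left(-2978\right) \left(- \frac{1}{14964}\right) - 1738} = \frac{45130}{\frac{1489}{7482} - 1738} = \frac{45130}{- \frac{13002227}{7482}} = 45130 \left(- \frac{7482}{13002227}\right) = - \frac{337662660}{13002227}$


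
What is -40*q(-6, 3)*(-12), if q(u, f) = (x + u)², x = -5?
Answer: 58080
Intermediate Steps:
q(u, f) = (-5 + u)²
-40*q(-6, 3)*(-12) = -40*(-5 - 6)²*(-12) = -40*(-11)²*(-12) = -40*121*(-12) = -4840*(-12) = 58080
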